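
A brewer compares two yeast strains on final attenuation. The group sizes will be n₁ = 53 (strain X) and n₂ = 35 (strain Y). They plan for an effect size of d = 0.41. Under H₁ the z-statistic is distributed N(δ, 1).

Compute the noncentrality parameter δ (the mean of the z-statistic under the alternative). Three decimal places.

δ ≈ 1.882

δ = d / √(1/n₁ + 1/n₂) = 0.41 / √(1/53 + 1/35) = 1.8824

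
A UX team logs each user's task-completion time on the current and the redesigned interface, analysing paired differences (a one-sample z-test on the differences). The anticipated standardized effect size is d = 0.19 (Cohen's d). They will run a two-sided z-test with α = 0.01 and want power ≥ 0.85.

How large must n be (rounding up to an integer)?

Set Φ(δ − 2.576) = 0.85; then δ − 2.576 = Φ⁻¹(0.85) = 1.036, giving δ = 3.612.
(For δ > 0 the lower-tail rejection region contributes negligibly to power, so the one-term inversion is standard.)
δ = d·√n ⇒ n = (δ/d)² = (3.612 / 0.19)² = 361.45.
Rounding up, n = 362.

n = 362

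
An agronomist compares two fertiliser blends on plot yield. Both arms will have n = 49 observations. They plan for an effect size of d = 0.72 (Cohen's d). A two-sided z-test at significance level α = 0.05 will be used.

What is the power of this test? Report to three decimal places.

Noncentrality parameter: λ = d·√(n/2) = 0.72 × √(49/2) = 3.5638
Two-sided α = 0.05 → critical value z_{0.025} = 1.960.
Power = Φ(λ − 1.960) + Φ(−λ − 1.960) = Φ(1.604) + Φ(-5.524) = 0.9456 + 0.0000 = 0.9456.

Power ≈ 0.946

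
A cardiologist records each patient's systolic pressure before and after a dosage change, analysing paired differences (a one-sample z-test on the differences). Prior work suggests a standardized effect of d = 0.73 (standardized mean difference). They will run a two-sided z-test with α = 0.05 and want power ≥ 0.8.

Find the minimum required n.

n = 15

For power 0.8 need Φ(δ − z_{0.025}) = 0.8, so δ = z_{0.025} + z_{0.20} = 1.960 + 0.842 = 2.802.
(For δ > 0 the lower-tail rejection region contributes negligibly to power, so the one-term inversion is standard.)
δ = d·√n ⇒ n = (δ/d)² = (2.802 / 0.73)² = 14.73.
Rounding up, n = 15.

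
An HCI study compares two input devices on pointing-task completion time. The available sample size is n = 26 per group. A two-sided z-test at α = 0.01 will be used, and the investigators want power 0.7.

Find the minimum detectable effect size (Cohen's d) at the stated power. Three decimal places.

d ≈ 0.860

Need Φ(δ − 2.576) = 0.7, so δ = 2.576 + 0.524 = 3.100.
(The second rejection-region term Φ(−δ − z_{α/2}) is negligible and dropped.)
δ = d·√(n/2) ⇒ d = δ/√(n/2) = 3.100/√(26/2) = 0.8598.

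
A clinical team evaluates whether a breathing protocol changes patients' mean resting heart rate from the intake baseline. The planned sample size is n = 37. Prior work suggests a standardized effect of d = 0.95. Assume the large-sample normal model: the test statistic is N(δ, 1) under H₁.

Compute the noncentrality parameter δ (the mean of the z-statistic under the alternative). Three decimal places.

δ ≈ 5.779

δ = d·√n = 0.95 × √37 = 5.7786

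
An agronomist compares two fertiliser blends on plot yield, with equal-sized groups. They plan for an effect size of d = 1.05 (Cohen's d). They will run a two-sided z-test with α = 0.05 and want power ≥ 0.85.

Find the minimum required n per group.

Set Φ(δ − 1.960) = 0.85; then δ − 1.960 = Φ⁻¹(0.85) = 1.036, giving δ = 2.996.
(The Φ(−δ − z_{α/2}) term is vanishingly small for δ > 0 and is dropped in the standard sample-size formula.)
δ = d·√(n/2) ⇒ n = 2(δ/d)² = 2 × (2.996 / 1.05)² = 16.29.
Rounding up, n = 17 per group.

n = 17 per group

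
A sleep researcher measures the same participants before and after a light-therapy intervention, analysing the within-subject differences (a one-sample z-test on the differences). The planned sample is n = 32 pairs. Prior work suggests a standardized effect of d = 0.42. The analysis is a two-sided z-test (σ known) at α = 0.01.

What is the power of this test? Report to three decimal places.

Noncentrality parameter: δ = d·√n = 0.42 × √32 = 2.3759
Critical value for a two-sided test at α = 0.01: z_{α/2} = 2.576.
Power = Φ(δ − 2.576) + Φ(−δ − 2.576) = Φ(-0.200) + Φ(-4.952) = 0.4208 + 0.0000 = 0.4208.

Power ≈ 0.421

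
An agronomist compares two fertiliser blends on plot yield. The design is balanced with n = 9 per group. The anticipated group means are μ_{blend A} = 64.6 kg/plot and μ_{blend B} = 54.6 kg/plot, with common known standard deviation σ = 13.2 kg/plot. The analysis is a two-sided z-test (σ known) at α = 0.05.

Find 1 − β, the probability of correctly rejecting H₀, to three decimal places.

Standardized effect: d = |μ_{blend A} − μ_{blend B}| / σ = |64.6 − 54.6| / 13.2 = 0.7576
Noncentrality parameter: δ = d·√(n/2) = 0.7576 × √(9/2) = 1.6071
Two-sided α = 0.05 → critical value z_{0.025} = 1.960.
Power = Φ(δ − 1.960) + Φ(−δ − 1.960) = Φ(-0.353) + Φ(-3.567) = 0.3621 + 0.0002 = 0.3623.

Power ≈ 0.362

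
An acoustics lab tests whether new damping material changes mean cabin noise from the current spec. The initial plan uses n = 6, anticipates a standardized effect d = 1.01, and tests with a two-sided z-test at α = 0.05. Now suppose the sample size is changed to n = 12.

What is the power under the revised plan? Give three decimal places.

With n = 12: δ = d·√n = 1.01 × √12 = 3.4987. Critical value z_{0.025} = 1.960.
Revised power = Φ(δ − 1.960) + Φ(−δ − 1.960) = Φ(1.539) + Φ(-5.459) = 0.9381 + 0.0000 = 0.9381.

Power ≈ 0.938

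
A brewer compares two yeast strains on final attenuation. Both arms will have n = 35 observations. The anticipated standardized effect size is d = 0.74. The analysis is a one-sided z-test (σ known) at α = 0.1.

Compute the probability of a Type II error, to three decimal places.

Noncentrality parameter: δ = d·√(n/2) = 0.74 × √(35/2) = 3.0956
Critical value for a one-sided test at α = 0.1: z_α = 1.282.
Power = P(Z > 1.282 − δ) = Φ(1.814) = 0.9652.
Type II error: β = 1 − power = 1 − 0.9652 = 0.0348.

β ≈ 0.035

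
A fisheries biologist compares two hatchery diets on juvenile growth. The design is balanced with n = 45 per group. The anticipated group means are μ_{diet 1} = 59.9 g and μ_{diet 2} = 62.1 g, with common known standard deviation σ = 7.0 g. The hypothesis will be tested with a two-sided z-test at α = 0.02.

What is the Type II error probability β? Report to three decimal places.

β ≈ 0.798

Standardized effect: d = |μ_{diet 1} − μ_{diet 2}| / σ = |59.9 − 62.1| / 7.0 = 0.3143
Noncentrality parameter: δ = d·√(n/2) = 0.3143 × √(45/2) = 1.4908
Critical value for a two-sided test at α = 0.02: z_{α/2} = 2.326.
Power = Φ(δ − 2.326) + Φ(−δ − 2.326) = Φ(-0.836) + Φ(-3.817) = 0.2017 + 0.0001 = 0.2018.
Type II error: β = 1 − power = 1 − 0.2018 = 0.7982.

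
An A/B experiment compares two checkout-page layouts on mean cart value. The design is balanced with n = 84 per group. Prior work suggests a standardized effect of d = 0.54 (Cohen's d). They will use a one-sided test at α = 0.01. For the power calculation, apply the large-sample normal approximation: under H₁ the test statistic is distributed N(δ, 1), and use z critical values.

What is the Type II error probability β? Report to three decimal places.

β ≈ 0.120

Noncentrality parameter: δ = d·√(n/2) = 0.54 × √(84/2) = 3.4996
Critical value for a one-sided test at α = 0.01: z_α = 2.326.
Power = Φ(δ − 2.326) = Φ(1.173) = 0.8797.
Type II error: β = 1 − power = 1 − 0.8797 = 0.1203.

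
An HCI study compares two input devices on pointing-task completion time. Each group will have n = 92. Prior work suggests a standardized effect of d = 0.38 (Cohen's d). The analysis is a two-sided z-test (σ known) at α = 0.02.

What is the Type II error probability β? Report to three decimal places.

β ≈ 0.401

Noncentrality parameter: δ = d·√(n/2) = 0.38 × √(92/2) = 2.5773
Critical value for a two-sided test at α = 0.02: z_{α/2} = 2.326.
Power = Φ(δ − 2.326) + Φ(−δ − 2.326) = Φ(0.251) + Φ(-4.904) = 0.5991 + 0.0000 = 0.5991.
Type II error: β = 1 − power = 1 − 0.5991 = 0.4009.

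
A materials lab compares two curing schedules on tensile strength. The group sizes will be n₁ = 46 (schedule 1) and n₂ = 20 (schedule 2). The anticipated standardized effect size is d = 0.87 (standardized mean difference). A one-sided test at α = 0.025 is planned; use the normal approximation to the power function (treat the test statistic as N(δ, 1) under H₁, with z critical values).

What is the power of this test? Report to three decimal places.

Power ≈ 0.901

Noncentrality parameter: δ = d / √(1/n₁ + 1/n₂) = 0.87 / √(1/46 + 1/20) = 3.2482
One-sided α = 0.025 → critical value z_{0.025} = 1.960.
Power = Φ(δ − 1.960) = Φ(1.288) = 0.9012.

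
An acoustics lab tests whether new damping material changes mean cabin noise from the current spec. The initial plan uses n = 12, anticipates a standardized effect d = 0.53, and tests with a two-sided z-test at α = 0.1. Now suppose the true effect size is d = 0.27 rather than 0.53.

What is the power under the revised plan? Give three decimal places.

Power ≈ 0.244

With d = 0.27: δ = d·√n = 0.27 × √12 = 0.9353. Critical value z_{0.05} = 1.645.
Revised power = Φ(δ − 1.645) + Φ(−δ − 1.645) = Φ(-0.710) + Φ(-2.580) = 0.2390 + 0.0049 = 0.2439.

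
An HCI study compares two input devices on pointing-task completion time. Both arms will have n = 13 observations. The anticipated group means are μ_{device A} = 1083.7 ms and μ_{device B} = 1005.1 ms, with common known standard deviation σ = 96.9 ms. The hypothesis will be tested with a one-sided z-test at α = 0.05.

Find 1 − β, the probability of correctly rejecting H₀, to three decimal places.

Power ≈ 0.664

Standardized effect: d = |μ_{device A} − μ_{device B}| / σ = |1083.7 − 1005.1| / 96.9 = 0.8111
Noncentrality parameter: δ = d·√(n/2) = 0.8111 × √(13/2) = 2.0680
Critical value for a one-sided test at α = 0.05: z_α = 1.645.
Power = P(Z > 1.645 − δ) = Φ(0.423) = 0.6639.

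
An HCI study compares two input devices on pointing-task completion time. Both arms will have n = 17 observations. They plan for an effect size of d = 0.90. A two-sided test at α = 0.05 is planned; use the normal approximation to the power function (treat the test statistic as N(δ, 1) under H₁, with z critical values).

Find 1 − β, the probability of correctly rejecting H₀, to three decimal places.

Power ≈ 0.747

Noncentrality parameter: δ = d·√(n/2) = 0.90 × √(17/2) = 2.6239
Two-sided α = 0.05 → critical value z_{0.025} = 1.960.
Power = Φ(δ − 1.960) + Φ(−δ − 1.960) = Φ(0.664) + Φ(-4.584) = 0.7466 + 0.0000 = 0.7466.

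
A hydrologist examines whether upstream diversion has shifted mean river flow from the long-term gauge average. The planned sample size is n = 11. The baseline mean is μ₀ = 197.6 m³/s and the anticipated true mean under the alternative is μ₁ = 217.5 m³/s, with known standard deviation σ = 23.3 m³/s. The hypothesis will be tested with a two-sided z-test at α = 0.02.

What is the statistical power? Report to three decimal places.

Standardized effect: d = |μ₁ − μ₀| / σ = |217.5 − 197.6| / 23.3 = 0.8541
Noncentrality parameter: δ = d·√n = 0.8541 × √11 = 2.8327
Two-sided α = 0.02 → critical value z_{0.01} = 2.326.
Power = Φ(δ − 2.326) + Φ(−δ − 2.326) = Φ(0.506) + Φ(-5.159) = 0.6937 + 0.0000 = 0.6937.

Power ≈ 0.694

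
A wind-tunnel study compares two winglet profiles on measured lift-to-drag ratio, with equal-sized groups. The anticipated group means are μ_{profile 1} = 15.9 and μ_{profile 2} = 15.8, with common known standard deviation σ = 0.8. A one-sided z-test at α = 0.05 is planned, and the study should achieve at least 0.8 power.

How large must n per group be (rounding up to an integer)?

Standardized effect: d = |μ_{profile 1} − μ_{profile 2}| / σ = |15.9 − 15.8| / 0.8 = 0.1250
Set Φ(δ − 1.645) = 0.8; then δ − 1.645 = Φ⁻¹(0.8) = 0.842, giving δ = 2.486.
δ = d·√(n/2) ⇒ n = 2(δ/d)² = 2 × (2.486 / 0.1250)² = 791.37.
Round up to the next whole unit.

n = 792 per group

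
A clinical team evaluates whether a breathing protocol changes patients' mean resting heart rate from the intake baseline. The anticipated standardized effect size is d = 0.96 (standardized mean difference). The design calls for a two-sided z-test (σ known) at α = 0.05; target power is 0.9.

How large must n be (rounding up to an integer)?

Set Φ(δ − 1.960) = 0.9; then δ − 1.960 = Φ⁻¹(0.9) = 1.282, giving δ = 3.242.
(The Φ(−δ − z_{α/2}) term is vanishingly small for δ > 0 and is dropped in the standard sample-size formula.)
δ = d·√n ⇒ n = (δ/d)² = (3.242 / 0.96)² = 11.40.
Round up to the next whole unit.

n = 12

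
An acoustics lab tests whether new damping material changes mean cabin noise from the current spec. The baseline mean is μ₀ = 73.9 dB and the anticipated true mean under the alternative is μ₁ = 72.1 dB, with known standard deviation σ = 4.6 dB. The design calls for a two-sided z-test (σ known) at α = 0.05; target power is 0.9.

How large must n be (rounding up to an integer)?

Standardized effect: d = |μ₁ − μ₀| / σ = |72.1 − 73.9| / 4.6 = 0.3913
Set Φ(δ − 1.960) = 0.9; then δ − 1.960 = Φ⁻¹(0.9) = 1.282, giving δ = 3.242.
(For δ > 0 the lower-tail rejection region contributes negligibly to power, so the one-term inversion is standard.)
δ = d·√n ⇒ n = (δ/d)² = (3.242 / 0.3913)² = 68.62.
Rounding up, n = 69.

n = 69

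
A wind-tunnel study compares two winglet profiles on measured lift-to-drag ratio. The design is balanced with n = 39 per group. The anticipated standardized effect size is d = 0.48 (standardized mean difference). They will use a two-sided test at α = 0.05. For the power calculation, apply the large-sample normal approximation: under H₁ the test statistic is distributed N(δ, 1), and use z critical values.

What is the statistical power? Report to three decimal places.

Power ≈ 0.563

Noncentrality parameter: δ = d·√(n/2) = 0.48 × √(39/2) = 2.1196
Two-sided α = 0.05 → critical value z_{0.025} = 1.960.
Power = Φ(δ − 1.960) + Φ(−δ − 1.960) = Φ(0.160) + Φ(-4.080) = 0.5634 + 0.0000 = 0.5634.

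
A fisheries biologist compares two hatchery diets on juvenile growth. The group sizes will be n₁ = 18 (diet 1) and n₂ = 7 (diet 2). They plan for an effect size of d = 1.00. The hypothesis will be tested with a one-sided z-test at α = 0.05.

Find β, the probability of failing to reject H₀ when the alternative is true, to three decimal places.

Noncentrality parameter: δ = d / √(1/n₁ + 1/n₂) = 1.00 / √(1/18 + 1/7) = 2.2450
Critical value for a one-sided test at α = 0.05: z_α = 1.645.
Power = P(Z > 1.645 − δ) = Φ(0.600) = 0.7258.
Type II error: β = 1 − power = 1 − 0.7258 = 0.2742.

β ≈ 0.274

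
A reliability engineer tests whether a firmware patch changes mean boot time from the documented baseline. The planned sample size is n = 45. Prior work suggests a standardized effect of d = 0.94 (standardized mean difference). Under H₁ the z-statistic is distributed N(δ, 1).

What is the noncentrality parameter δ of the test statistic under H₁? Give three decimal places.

δ = d·√n = 0.94 × √45 = 6.3057

δ ≈ 6.306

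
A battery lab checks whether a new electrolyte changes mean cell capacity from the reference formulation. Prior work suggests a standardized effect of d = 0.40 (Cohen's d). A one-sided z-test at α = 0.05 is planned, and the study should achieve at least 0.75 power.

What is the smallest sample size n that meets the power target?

For power 0.75 need Φ(δ − z_{0.05}) = 0.75, so δ = z_{0.05} + z_{0.25} = 1.645 + 0.674 = 2.319.
δ = d·√n ⇒ n = (δ/d)² = (2.319 / 0.40)² = 33.62.
Rounding up, n = 34.

n = 34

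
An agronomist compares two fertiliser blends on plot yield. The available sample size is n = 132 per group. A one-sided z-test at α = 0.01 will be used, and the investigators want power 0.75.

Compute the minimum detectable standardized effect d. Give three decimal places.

d ≈ 0.369

Need Φ(δ − 2.326) = 0.75, so δ = 2.326 + 0.674 = 3.001.
δ = d·√(n/2) ⇒ d = δ/√(n/2) = 3.001/√(132/2) = 0.3694.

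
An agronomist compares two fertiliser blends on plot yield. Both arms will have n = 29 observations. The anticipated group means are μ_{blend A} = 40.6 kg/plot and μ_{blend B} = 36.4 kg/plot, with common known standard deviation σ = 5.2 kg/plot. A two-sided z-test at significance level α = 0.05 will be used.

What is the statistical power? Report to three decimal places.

Power ≈ 0.868

Standardized effect: d = |μ_{blend A} − μ_{blend B}| / σ = |40.6 − 36.4| / 5.2 = 0.8077
Noncentrality parameter: λ = d·√(n/2) = 0.8077 × √(29/2) = 3.0756
Two-sided α = 0.05 → critical value z_{0.025} = 1.960.
Power = Φ(λ − 1.960) + Φ(−λ − 1.960) = Φ(1.116) + Φ(-5.036) = 0.8677 + 0.0000 = 0.8677.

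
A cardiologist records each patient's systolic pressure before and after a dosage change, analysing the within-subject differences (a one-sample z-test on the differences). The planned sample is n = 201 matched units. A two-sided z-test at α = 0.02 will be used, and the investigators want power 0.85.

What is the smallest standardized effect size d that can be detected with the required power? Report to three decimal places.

Need Φ(δ − 2.326) = 0.85, so δ = 2.326 + 1.036 = 3.363.
(Lower-tail contribution to power is negligible for δ > 0.)
δ = d·√n ⇒ d = δ/√n = 3.363/√201 = 0.2372.

d ≈ 0.237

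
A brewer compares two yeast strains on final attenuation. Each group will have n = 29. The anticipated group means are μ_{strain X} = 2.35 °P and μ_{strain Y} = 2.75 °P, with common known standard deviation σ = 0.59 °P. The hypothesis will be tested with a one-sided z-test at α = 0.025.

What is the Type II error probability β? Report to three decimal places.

Standardized effect: d = |μ_{strain X} − μ_{strain Y}| / σ = |2.35 − 2.75| / 0.59 = 0.6780
Noncentrality parameter: δ = d·√(n/2) = 0.6780 × √(29/2) = 2.5816
One-sided α = 0.025 → critical value z_{0.025} = 1.960.
Power = P(Z > 1.960 − δ) = Φ(0.622) = 0.7329.
Type II error: β = 1 − power = 1 − 0.7329 = 0.2671.

β ≈ 0.267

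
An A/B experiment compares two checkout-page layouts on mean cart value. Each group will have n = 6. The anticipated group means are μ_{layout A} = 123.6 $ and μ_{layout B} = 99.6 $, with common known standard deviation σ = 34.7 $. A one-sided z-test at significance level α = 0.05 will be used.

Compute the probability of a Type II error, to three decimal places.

β ≈ 0.673

Standardized effect: d = |μ_{layout A} − μ_{layout B}| / σ = |123.6 − 99.6| / 34.7 = 0.6916
Noncentrality parameter: δ = d·√(n/2) = 0.6916 × √(6/2) = 1.1980
One-sided α = 0.05 → critical value z_{0.05} = 1.645.
Power = P(Z > 1.645 − δ) = Φ(-0.447) = 0.3275.
Type II error: β = 1 − power = 1 − 0.3275 = 0.6725.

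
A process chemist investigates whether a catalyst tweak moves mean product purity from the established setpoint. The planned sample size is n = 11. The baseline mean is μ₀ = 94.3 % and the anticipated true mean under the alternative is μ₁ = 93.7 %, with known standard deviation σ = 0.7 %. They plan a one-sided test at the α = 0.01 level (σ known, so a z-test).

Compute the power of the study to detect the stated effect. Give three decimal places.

Standardized effect: d = |μ₁ − μ₀| / σ = |93.7 − 94.3| / 0.7 = 0.8571
Noncentrality parameter: λ = d·√n = 0.8571 × √11 = 2.8428
Critical value for a one-sided test at α = 0.01: z_α = 2.326.
Power = P(Z > 2.326 − λ) = Φ(0.516) = 0.6972.

Power ≈ 0.697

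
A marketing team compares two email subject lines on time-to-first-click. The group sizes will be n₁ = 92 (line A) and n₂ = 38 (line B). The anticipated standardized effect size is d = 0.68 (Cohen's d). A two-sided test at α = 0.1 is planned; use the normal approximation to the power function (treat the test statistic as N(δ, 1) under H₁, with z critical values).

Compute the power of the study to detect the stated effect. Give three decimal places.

Power ≈ 0.970

Noncentrality parameter: δ = d / √(1/n₁ + 1/n₂) = 0.68 / √(1/92 + 1/38) = 3.5263
Two-sided α = 0.1 → critical value z_{0.05} = 1.645.
Power = Φ(δ − 1.645) + Φ(−δ − 1.645) = Φ(1.881) + Φ(-5.171) = 0.9700 + 0.0000 = 0.9700.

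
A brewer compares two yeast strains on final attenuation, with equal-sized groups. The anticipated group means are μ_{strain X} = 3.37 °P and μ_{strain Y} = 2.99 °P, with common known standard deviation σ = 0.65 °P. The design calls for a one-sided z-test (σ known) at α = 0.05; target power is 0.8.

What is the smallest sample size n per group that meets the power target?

n = 37 per group

Standardized effect: d = |μ_{strain X} − μ_{strain Y}| / σ = |3.37 − 2.99| / 0.65 = 0.5846
For power 0.8 need Φ(δ − z_{0.05}) = 0.8, so δ = z_{0.05} + z_{0.20} = 1.645 + 0.842 = 2.486.
δ = d·√(n/2) ⇒ n = 2(δ/d)² = 2 × (2.486 / 0.5846)² = 36.18.
Round up to the next whole unit.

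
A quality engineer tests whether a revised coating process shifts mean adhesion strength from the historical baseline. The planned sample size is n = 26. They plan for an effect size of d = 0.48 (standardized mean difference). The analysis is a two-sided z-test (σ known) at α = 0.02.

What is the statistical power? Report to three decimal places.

Power ≈ 0.548

Noncentrality parameter: δ = d·√n = 0.48 × √26 = 2.4475
Critical value for a two-sided test at α = 0.02: z_{α/2} = 2.326.
Power = Φ(δ − 2.326) + Φ(−δ − 2.326) = Φ(0.121) + Φ(-4.774) = 0.5482 + 0.0000 = 0.5482.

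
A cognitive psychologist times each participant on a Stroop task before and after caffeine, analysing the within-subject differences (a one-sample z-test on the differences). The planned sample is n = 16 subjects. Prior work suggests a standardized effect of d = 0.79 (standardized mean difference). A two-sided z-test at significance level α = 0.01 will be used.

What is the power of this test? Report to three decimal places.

Power ≈ 0.720

Noncentrality parameter: λ = d·√n = 0.79 × √16 = 3.1600
Two-sided α = 0.01 → critical value z_{0.005} = 2.576.
Power = Φ(λ − 2.576) + Φ(−λ − 2.576) = Φ(0.584) + Φ(-5.736) = 0.7204 + 0.0000 = 0.7204.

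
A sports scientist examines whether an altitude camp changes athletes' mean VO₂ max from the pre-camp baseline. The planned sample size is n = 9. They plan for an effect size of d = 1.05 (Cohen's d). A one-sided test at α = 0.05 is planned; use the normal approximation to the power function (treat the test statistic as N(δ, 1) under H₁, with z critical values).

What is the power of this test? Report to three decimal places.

Power ≈ 0.934

Noncentrality parameter: δ = d·√n = 1.05 × √9 = 3.1500
Critical value for a one-sided test at α = 0.05: z_α = 1.645.
Power = Φ(δ − 1.645) = Φ(1.505) = 0.9339.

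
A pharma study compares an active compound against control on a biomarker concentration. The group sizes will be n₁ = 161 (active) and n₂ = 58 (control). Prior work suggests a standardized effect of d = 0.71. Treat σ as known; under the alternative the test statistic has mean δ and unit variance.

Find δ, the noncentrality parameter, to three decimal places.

The noncentrality parameter scales effect size by the design's sample-size factor: δ = d / √(1/n₁ + 1/n₂) = 0.71 / √(1/161 + 1/58) = 4.6362

δ ≈ 4.636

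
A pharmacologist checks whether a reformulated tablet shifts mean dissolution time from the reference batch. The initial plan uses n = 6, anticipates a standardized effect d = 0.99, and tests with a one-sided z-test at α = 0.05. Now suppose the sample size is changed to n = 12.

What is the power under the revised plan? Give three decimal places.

With n = 12: δ = d·√n = 0.99 × √12 = 3.4295. Critical value z_{0.05} = 1.645.
Revised power = Φ(δ − 1.645) = Φ(1.785) = 0.9628.

Power ≈ 0.963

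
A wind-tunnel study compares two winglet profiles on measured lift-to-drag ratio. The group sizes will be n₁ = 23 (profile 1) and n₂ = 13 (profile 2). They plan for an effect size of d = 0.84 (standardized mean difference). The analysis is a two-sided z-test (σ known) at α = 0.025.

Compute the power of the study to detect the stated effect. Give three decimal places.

Noncentrality parameter: δ = d / √(1/n₁ + 1/n₂) = 0.84 / √(1/23 + 1/13) = 2.4208
Critical value for a two-sided test at α = 0.025: z_{α/2} = 2.241.
Power = Φ(δ − 2.241) + Φ(−δ − 2.241) = Φ(0.179) + Φ(-4.662) = 0.5712 + 0.0000 = 0.5712.

Power ≈ 0.571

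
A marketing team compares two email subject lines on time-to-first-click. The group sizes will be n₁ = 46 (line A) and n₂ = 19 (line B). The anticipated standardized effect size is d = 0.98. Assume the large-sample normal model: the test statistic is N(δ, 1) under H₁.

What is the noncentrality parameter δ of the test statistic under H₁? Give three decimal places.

δ ≈ 3.594

The noncentrality parameter scales effect size by the design's sample-size factor: δ = d / √(1/n₁ + 1/n₂) = 0.98 / √(1/46 + 1/19) = 3.5936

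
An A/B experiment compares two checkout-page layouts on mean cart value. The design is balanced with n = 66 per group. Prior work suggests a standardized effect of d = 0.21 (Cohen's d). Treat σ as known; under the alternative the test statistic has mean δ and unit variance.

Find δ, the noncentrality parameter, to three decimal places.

δ ≈ 1.206

δ = d·√(n/2) = 0.21 × √(66/2) = 1.2064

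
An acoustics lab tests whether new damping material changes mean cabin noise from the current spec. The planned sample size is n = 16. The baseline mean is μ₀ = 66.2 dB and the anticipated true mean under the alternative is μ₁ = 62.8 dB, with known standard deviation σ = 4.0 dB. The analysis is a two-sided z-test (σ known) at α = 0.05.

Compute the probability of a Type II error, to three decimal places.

Standardized effect: d = |μ₁ − μ₀| / σ = |62.8 − 66.2| / 4.0 = 0.8500
Noncentrality parameter: λ = d·√n = 0.8500 × √16 = 3.4000
Critical value for a two-sided test at α = 0.05: z_{α/2} = 1.960.
Power = Φ(λ − 1.960) + Φ(−λ − 1.960) = Φ(1.440) + Φ(-5.360) = 0.9251 + 0.0000 = 0.9251.
Type II error: β = 1 − power = 1 − 0.9251 = 0.0749.

β ≈ 0.075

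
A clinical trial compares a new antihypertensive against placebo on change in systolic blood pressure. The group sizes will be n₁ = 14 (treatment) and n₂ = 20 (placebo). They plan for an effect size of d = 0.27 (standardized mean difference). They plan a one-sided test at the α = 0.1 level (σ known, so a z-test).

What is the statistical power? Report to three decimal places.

Power ≈ 0.306

Noncentrality parameter: λ = d / √(1/n₁ + 1/n₂) = 0.27 / √(1/14 + 1/20) = 0.7748
Critical value for a one-sided test at α = 0.1: z_α = 1.282.
Power = P(Z > 1.282 − λ) = Φ(-0.507) = 0.3062.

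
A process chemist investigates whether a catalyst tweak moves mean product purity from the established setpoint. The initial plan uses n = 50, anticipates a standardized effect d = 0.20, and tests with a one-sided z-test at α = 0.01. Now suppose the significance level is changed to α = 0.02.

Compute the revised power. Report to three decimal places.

Power ≈ 0.261

δ = d·√n = 0.20 × √50 = 1.4142 (unchanged). New critical value: z_{0.02} = 2.054.
Revised power = Φ(δ − 2.054) = Φ(-0.640) = 0.2612.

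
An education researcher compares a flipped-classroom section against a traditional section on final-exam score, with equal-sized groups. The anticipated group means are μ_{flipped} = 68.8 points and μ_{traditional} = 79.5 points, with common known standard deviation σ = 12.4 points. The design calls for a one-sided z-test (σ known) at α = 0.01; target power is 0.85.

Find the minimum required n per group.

n = 31 per group

Standardized effect: d = |μ_{flipped} − μ_{traditional}| / σ = |68.8 − 79.5| / 12.4 = 0.8629
Set Φ(δ − 2.326) = 0.85; then δ − 2.326 = Φ⁻¹(0.85) = 1.036, giving δ = 3.363.
δ = d·√(n/2) ⇒ n = 2(δ/d)² = 2 × (3.363 / 0.8629)² = 30.37.
Rounding up, n = 31 per group.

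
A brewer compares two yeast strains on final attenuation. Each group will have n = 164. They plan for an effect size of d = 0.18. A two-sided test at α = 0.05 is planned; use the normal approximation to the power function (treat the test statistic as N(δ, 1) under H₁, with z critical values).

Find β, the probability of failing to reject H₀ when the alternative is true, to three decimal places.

β ≈ 0.629

Noncentrality parameter: δ = d·√(n/2) = 0.18 × √(164/2) = 1.6300
Critical value for a two-sided test at α = 0.05: z_{α/2} = 1.960.
Power = Φ(δ − 1.960) + Φ(−δ − 1.960) = Φ(-0.330) + Φ(-3.590) = 0.3707 + 0.0002 = 0.3709.
Type II error: β = 1 − power = 1 − 0.3709 = 0.6291.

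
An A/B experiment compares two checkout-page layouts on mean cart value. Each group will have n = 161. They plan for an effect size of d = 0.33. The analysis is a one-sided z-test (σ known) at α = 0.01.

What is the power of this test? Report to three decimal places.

Noncentrality parameter: δ = d·√(n/2) = 0.33 × √(161/2) = 2.9608
Critical value for a one-sided test at α = 0.01: z_α = 2.326.
Power = P(Z > 2.326 − δ) = Φ(0.634) = 0.7371.

Power ≈ 0.737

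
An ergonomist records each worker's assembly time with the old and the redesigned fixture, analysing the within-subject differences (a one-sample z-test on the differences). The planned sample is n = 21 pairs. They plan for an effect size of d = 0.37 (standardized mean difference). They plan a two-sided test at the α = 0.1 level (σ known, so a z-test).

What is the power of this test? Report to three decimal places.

Power ≈ 0.521

Noncentrality parameter: δ = d·√n = 0.37 × √21 = 1.6956
Two-sided α = 0.1 → critical value z_{0.05} = 1.645.
Power = Φ(δ − 1.645) + Φ(−δ − 1.645) = Φ(0.051) + Φ(-3.340) = 0.5202 + 0.0004 = 0.5206.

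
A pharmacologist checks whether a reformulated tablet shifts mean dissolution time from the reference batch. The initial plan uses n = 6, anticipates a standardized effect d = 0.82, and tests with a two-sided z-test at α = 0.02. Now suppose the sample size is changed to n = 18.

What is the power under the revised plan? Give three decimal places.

Power ≈ 0.875

With n = 18: δ = d·√n = 0.82 × √18 = 3.4790. Critical value z_{0.01} = 2.326.
Revised power = Φ(δ − 2.326) + Φ(−δ − 2.326) = Φ(1.153) + Φ(-5.805) = 0.8755 + 0.0000 = 0.8755.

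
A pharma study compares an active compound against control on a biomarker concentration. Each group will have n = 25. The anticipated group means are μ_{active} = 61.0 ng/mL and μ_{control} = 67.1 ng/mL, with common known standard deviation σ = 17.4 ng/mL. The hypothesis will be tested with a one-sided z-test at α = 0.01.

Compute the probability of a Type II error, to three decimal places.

β ≈ 0.861

Standardized effect: d = |μ_{active} − μ_{control}| / σ = |61.0 − 67.1| / 17.4 = 0.3506
Noncentrality parameter: δ = d·√(n/2) = 0.3506 × √(25/2) = 1.2395
One-sided α = 0.01 → critical value z_{0.01} = 2.326.
Power = P(Z > 2.326 − δ) = Φ(-1.087) = 0.1385.
Type II error: β = 1 − power = 1 − 0.1385 = 0.8615.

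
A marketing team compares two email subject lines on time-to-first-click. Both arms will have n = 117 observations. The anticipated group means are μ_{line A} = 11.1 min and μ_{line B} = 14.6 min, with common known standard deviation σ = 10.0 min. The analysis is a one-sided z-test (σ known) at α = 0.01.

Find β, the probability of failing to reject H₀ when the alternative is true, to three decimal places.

Standardized effect: d = |μ_{line A} − μ_{line B}| / σ = |11.1 − 14.6| / 10.0 = 0.3500
Noncentrality parameter: δ = d·√(n/2) = 0.3500 × √(117/2) = 2.6770
One-sided α = 0.01 → critical value z_{0.01} = 2.326.
Power = P(Z > 2.326 − δ) = Φ(0.351) = 0.6371.
Type II error: β = 1 − power = 1 − 0.6371 = 0.3629.

β ≈ 0.363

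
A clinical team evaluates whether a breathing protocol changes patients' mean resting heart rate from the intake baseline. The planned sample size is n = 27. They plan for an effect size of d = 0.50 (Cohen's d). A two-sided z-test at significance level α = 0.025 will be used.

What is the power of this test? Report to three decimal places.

Power ≈ 0.639

Noncentrality parameter: λ = d·√n = 0.50 × √27 = 2.5981
Two-sided α = 0.025 → critical value z_{0.0125} = 2.241.
Power = Φ(λ − 2.241) + Φ(−λ − 2.241) = Φ(0.357) + Φ(-4.839) = 0.6393 + 0.0000 = 0.6393.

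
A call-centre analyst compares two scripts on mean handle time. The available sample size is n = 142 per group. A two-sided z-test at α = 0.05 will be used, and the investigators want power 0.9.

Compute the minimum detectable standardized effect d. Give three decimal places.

Required noncentrality: δ = z_{0.025} + z_{0.10} = 1.960 + 1.282 = 3.242.
(Lower-tail contribution to power is negligible for δ > 0.)
δ = d·√(n/2) ⇒ d = δ/√(n/2) = 3.242/√(142/2) = 0.3847.

d ≈ 0.385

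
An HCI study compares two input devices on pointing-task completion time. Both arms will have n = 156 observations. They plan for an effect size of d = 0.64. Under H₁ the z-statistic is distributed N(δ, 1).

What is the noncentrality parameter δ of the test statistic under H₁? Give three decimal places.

The noncentrality parameter scales effect size by the design's sample-size factor: δ = d·√(n/2) = 0.64 × √(156/2) = 5.6523

δ ≈ 5.652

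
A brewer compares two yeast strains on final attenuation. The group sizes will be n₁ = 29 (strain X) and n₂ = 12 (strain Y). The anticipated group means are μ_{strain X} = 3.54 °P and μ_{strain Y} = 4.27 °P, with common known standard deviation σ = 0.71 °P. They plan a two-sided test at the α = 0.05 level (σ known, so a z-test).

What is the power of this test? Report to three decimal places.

Power ≈ 0.850

Standardized effect: d = |μ_{strain X} − μ_{strain Y}| / σ = |3.54 − 4.27| / 0.71 = 1.0282
Noncentrality parameter: δ = d / √(1/n₁ + 1/n₂) = 1.0282 / √(1/29 + 1/12) = 2.9955
Critical value for a two-sided test at α = 0.05: z_{α/2} = 1.960.
Power = Φ(δ − 1.960) + Φ(−δ − 1.960) = Φ(1.035) + Φ(-4.955) = 0.8498 + 0.0000 = 0.8498.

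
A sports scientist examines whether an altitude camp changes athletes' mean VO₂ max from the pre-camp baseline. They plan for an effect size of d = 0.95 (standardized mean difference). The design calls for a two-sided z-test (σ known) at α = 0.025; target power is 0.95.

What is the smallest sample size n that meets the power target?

n = 17

Set Φ(δ − 2.241) = 0.95; then δ − 2.241 = Φ⁻¹(0.95) = 1.645, giving δ = 3.886.
(The Φ(−δ − z_{α/2}) term is vanishingly small for δ > 0 and is dropped in the standard sample-size formula.)
δ = d·√n ⇒ n = (δ/d)² = (3.886 / 0.95)² = 16.73.
Rounding up, n = 17.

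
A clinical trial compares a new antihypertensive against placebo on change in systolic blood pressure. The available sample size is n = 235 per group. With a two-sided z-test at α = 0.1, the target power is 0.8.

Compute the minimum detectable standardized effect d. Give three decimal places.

d ≈ 0.229

Required noncentrality: δ = z_{0.05} + z_{0.20} = 1.645 + 0.842 = 2.486.
(Lower-tail contribution to power is negligible for δ > 0.)
δ = d·√(n/2) ⇒ d = δ/√(n/2) = 2.486/√(235/2) = 0.2294.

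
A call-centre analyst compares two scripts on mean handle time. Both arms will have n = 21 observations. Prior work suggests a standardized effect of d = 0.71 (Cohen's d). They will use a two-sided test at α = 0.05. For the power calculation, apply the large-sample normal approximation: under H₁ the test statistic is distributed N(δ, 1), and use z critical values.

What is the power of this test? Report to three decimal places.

Noncentrality parameter: δ = d·√(n/2) = 0.71 × √(21/2) = 2.3007
Critical value for a two-sided test at α = 0.05: z_{α/2} = 1.960.
Power = Φ(δ − 1.960) + Φ(−δ − 1.960) = Φ(0.341) + Φ(-4.261) = 0.6333 + 0.0000 = 0.6333.

Power ≈ 0.633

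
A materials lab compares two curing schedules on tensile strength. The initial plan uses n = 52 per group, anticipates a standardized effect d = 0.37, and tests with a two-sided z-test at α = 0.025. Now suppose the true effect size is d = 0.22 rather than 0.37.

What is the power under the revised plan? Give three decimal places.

With d = 0.22: δ = d·√(n/2) = 0.22 × √(52/2) = 1.1218. Critical value z_{0.0125} = 2.241.
Revised power = Φ(δ − 2.241) + Φ(−δ − 2.241) = Φ(-1.120) + Φ(-3.363) = 0.1314 + 0.0004 = 0.1318.

Power ≈ 0.132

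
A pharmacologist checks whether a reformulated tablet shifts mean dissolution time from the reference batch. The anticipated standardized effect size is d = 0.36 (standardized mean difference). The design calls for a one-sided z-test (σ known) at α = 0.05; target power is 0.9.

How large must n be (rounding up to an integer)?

Set Φ(δ − 1.645) = 0.9; then δ − 1.645 = Φ⁻¹(0.9) = 1.282, giving δ = 2.926.
δ = d·√n ⇒ n = (δ/d)² = (2.926 / 0.36)² = 66.08.
Round up to the next whole unit.

n = 67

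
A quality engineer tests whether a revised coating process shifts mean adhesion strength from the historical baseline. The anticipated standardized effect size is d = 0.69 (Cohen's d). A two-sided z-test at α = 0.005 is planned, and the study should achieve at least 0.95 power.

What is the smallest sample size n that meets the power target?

n = 42

For power 0.95 need Φ(δ − z_{0.0025}) = 0.95, so δ = z_{0.0025} + z_{0.05} = 2.807 + 1.645 = 4.452.
(For δ > 0 the lower-tail rejection region contributes negligibly to power, so the one-term inversion is standard.)
δ = d·√n ⇒ n = (δ/d)² = (4.452 / 0.69)² = 41.63.
Round up to the next whole unit.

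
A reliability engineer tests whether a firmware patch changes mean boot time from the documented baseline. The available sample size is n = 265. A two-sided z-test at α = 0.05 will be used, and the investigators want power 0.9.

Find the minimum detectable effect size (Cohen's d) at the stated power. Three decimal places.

d ≈ 0.199

Need Φ(δ − 1.960) = 0.9, so δ = 1.960 + 1.282 = 3.242.
(Lower-tail contribution to power is negligible for δ > 0.)
δ = d·√n ⇒ d = δ/√n = 3.242/√265 = 0.1991.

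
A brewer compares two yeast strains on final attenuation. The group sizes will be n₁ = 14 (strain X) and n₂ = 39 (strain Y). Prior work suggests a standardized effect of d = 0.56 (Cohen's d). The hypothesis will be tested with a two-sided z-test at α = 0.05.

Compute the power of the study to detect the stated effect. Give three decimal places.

Noncentrality parameter: δ = d / √(1/n₁ + 1/n₂) = 0.56 / √(1/14 + 1/39) = 1.7974
Two-sided α = 0.05 → critical value z_{0.025} = 1.960.
Power = Φ(δ − 1.960) + Φ(−δ − 1.960) = Φ(-0.163) + Φ(-3.757) = 0.4354 + 0.0001 = 0.4355.

Power ≈ 0.436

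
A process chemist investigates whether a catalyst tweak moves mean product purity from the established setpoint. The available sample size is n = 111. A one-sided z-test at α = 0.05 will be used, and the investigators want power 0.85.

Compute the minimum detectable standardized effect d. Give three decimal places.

Required noncentrality: δ = z_{0.05} + z_{0.15} = 1.645 + 1.036 = 2.681.
δ = d·√n ⇒ d = δ/√n = 2.681/√111 = 0.2545.

d ≈ 0.254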